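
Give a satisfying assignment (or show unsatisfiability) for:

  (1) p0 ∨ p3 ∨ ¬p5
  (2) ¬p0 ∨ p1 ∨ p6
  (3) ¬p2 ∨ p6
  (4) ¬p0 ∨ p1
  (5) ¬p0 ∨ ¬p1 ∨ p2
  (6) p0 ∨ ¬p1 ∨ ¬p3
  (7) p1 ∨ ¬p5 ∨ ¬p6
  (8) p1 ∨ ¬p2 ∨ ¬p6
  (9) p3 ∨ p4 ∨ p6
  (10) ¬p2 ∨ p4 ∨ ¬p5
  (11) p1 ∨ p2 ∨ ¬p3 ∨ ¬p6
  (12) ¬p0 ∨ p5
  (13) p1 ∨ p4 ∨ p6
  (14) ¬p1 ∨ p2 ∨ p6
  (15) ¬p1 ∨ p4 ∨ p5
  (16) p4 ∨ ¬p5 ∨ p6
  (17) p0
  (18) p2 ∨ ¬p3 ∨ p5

p0 = True; p1 = True; p2 = True; p3 = False; p4 = True; p5 = True; p6 = True

Unit clause (p0) forces p0 = True.
In (¬p0 ∨ p1) only p1 is left, so p1 = True.
In (¬p0 ∨ ¬p1 ∨ p2) only p2 is left, so p2 = True.
In (¬p0 ∨ p5) only p5 is left, so p5 = True.
In (¬p2 ∨ p6) only p6 is left, so p6 = True.
In (¬p2 ∨ p4 ∨ ¬p5) only p4 is left, so p4 = True.
Set p3 = False.
All clauses satisfied.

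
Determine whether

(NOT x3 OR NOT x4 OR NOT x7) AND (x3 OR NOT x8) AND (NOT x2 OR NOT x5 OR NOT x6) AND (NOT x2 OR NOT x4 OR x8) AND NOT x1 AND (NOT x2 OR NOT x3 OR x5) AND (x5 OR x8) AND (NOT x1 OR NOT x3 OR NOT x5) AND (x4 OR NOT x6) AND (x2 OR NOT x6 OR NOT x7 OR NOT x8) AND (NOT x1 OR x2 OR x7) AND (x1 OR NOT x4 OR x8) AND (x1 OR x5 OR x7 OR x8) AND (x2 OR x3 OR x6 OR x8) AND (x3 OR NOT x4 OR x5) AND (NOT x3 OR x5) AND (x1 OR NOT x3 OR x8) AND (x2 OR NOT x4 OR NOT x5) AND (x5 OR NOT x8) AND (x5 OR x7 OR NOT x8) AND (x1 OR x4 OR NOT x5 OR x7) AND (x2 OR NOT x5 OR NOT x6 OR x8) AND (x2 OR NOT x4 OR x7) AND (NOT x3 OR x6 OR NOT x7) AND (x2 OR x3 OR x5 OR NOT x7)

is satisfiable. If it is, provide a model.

x1 = False; x2 = True; x3 = True; x4 = True; x5 = True; x6 = False; x7 = False; x8 = True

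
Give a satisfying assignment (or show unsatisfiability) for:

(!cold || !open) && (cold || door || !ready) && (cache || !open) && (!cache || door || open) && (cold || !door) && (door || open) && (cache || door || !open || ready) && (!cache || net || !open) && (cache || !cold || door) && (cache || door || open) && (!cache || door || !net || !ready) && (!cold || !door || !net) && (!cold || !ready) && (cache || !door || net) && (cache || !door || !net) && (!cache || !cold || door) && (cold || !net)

net=F, open=F, door=T, ready=F, cold=T, cache=T

Try net = True:
  (cold || !net) forces cold = True.
  (!cold || !open) forces open = False.
  (door || open) forces door = True.
  clause (!cold || !door || !net) is falsified — backtrack.
So net = False.
Try open = True:
  (!cold || !open) forces cold = False.
  (cache || !open) forces cache = True.
  clause (!cache || net || !open) is falsified — backtrack.
So open = False.
  then (door || open) forces door = True.
  then (cache || !door || net) forces cache = True.
  then (cold || !door) forces cold = True.
  then (!cold || !ready) forces ready = False.
All clauses satisfied.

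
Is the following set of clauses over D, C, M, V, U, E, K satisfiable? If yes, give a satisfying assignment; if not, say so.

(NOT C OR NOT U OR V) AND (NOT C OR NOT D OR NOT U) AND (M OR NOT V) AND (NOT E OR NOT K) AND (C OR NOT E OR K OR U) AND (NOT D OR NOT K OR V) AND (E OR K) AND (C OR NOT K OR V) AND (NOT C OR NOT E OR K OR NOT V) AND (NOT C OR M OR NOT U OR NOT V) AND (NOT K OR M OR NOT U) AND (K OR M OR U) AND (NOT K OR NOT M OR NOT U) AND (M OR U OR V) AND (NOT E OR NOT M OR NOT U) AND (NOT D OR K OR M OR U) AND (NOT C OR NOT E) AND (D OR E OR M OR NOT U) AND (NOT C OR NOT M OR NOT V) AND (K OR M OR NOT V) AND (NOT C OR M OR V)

Set D = False.
Set C = False.
Set M = True.
Set V = True.
Set U = False.
Set E = False.
  then (E OR K) forces K = True.
All clauses satisfied.

D=F, C=F, M=T, V=T, U=F, E=F, K=T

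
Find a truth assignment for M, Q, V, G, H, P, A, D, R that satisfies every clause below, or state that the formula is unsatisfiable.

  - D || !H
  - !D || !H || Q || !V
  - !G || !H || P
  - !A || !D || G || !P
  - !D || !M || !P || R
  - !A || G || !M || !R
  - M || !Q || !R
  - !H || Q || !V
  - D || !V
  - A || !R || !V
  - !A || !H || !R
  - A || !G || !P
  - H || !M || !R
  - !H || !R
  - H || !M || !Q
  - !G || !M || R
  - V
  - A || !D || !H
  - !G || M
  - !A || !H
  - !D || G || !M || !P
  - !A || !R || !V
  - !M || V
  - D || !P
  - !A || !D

Unit clause (V) forces V = True.
In (D || !V) only D is left, so D = True.
In (!A || !D) only !A is left, so A = False.
In (A || !R || !V) only !R is left, so R = False.
In (A || !D || !H) only !H is left, so H = False.
Set M = False.
  then (!G || M) forces G = False.
Set Q = True.
Set P = True.
All clauses satisfied.

M = False, Q = True, V = True, G = False, H = False, P = True, A = False, D = True, R = False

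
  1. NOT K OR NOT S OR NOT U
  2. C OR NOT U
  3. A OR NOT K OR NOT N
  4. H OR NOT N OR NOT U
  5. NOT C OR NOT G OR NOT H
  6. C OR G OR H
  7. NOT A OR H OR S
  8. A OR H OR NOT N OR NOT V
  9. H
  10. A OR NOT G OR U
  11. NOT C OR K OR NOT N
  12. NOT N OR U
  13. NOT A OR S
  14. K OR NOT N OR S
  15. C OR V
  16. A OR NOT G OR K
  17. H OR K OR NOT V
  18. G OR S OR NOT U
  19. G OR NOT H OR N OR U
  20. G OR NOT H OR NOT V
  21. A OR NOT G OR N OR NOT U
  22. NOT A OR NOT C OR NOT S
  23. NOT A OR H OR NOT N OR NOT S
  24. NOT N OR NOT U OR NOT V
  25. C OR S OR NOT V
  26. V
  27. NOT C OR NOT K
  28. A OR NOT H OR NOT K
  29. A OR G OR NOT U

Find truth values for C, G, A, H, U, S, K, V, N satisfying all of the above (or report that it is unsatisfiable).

Unit clause (H) forces H = True.
Unit clause (V) forces V = True.
In (G OR NOT H OR NOT V) only G is left, so G = True.
In (NOT C OR NOT G OR NOT H) only NOT C is left, so C = False.
In (C OR S OR NOT V) only S is left, so S = True.
In (C OR NOT U) only NOT U is left, so U = False.
In (A OR NOT G OR U) only A is left, so A = True.
In (NOT N OR U) only NOT N is left, so N = False.
Set K = False.
All clauses satisfied.

C: False, G: True, A: True, H: True, U: False, S: True, K: False, V: True, N: False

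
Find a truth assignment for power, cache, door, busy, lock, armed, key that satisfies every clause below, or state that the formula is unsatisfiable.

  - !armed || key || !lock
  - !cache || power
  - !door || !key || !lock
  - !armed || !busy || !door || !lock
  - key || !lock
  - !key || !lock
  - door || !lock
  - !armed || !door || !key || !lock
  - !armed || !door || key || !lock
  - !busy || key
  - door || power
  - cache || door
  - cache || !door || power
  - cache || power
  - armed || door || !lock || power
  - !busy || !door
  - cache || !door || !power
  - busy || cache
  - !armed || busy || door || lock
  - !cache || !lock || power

power=T, cache=T, door=F, busy=F, lock=F, armed=F, key=T

Try power = False:
  (!cache || power) forces cache = False.
  clause (cache || power) is falsified — backtrack.
So power = True.
Set cache = True.
Set door = False.
  then (door || !lock) forces lock = False.
Set busy = False.
  then (!armed || busy || door || lock) forces armed = False.
Set key = True.
All clauses satisfied.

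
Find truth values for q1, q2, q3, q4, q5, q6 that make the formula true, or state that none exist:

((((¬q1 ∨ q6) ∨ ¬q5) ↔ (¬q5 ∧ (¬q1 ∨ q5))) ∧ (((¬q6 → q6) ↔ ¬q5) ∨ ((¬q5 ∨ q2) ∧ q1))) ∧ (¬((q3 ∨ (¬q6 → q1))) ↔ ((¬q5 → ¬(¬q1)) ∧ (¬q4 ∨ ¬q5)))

q1: False, q2: True, q3: True, q4: False, q5: False, q6: True

  (((¬q1 ∨ q6) ∨ ¬q5) ↔ (¬q5 ∧ (¬q1 ∨ q5))) ∧ (((¬q6 → q6) ↔ ¬q5) ∨ ((¬q5 ∨ q2) ∧ q1)) = True
    ((¬q1 ∨ q6) ∨ ¬q5) ↔ (¬q5 ∧ (¬q1 ∨ q5)) = True
      (¬q1 ∨ q6) ∨ ¬q5 = True
        ¬q1 ∨ q6 = True
          ¬q1 = True
        ¬q5 = True
      ¬q5 ∧ (¬q1 ∨ q5) = True
        ¬q5 = True
        ¬q1 ∨ q5 = True
          ¬q1 = True
    ((¬q6 → q6) ↔ ¬q5) ∨ ((¬q5 ∨ q2) ∧ q1) = True
      (¬q6 → q6) ↔ ¬q5 = True
        ¬q6 → q6 = True
          ¬q6 = False
        ¬q5 = True
      (¬q5 ∨ q2) ∧ q1 = False
        ¬q5 ∨ q2 = True
          ¬q5 = True
  ¬((q3 ∨ (¬q6 → q1))) ↔ ((¬q5 → ¬(¬q1)) ∧ (¬q4 ∨ ¬q5)) = True
    ¬((q3 ∨ (¬q6 → q1))) = False
      q3 ∨ (¬q6 → q1) = True
        ¬q6 → q1 = True
          ¬q6 = False
    (¬q5 → ¬(¬q1)) ∧ (¬q4 ∨ ¬q5) = False
      ¬q5 → ¬(¬q1) = False
        ¬q5 = True
        ¬(¬q1) = False
          ¬q1 = True
      ¬q4 ∨ ¬q5 = True
        ¬q4 = True
        ¬q5 = True
Both conjuncts True, so the formula holds.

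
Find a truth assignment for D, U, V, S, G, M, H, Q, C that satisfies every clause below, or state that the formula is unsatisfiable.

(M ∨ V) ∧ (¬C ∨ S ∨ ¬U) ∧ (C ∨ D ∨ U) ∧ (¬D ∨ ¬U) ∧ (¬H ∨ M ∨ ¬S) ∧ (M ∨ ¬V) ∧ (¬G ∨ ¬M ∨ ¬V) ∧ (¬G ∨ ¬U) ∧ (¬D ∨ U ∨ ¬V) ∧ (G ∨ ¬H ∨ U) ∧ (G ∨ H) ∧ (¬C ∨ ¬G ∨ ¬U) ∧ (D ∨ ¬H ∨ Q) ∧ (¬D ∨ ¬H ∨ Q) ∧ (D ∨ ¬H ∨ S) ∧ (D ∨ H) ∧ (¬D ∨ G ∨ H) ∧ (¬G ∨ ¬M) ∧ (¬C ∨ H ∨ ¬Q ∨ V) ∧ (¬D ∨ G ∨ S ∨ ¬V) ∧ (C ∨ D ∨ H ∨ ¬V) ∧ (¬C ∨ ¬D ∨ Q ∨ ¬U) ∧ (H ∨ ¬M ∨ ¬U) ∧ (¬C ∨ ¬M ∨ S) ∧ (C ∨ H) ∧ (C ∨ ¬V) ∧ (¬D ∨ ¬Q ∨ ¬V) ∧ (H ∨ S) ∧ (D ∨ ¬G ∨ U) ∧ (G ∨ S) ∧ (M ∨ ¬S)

D = False, U = True, V = True, S = True, G = False, M = True, H = True, Q = True, C = True

Set D = False.
  then (D ∨ H) forces H = True.
  then (D ∨ ¬H ∨ Q) forces Q = True.
  then (D ∨ ¬H ∨ S) forces S = True.
  then (M ∨ ¬S) forces M = True.
  then (¬G ∨ ¬M) forces G = False.
  then (G ∨ ¬H ∨ U) forces U = True.
Set V = True.
  then (C ∨ ¬V) forces C = True.
All clauses satisfied.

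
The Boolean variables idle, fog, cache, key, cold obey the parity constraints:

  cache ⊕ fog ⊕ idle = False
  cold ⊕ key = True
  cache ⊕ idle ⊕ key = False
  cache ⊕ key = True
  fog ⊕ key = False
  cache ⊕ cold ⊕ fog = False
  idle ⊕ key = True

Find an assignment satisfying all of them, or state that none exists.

idle=T, fog=F, cache=T, key=F, cold=T

cache ⊕ fog ⊕ idle = T ⊕ F ⊕ T = False ✓
cold ⊕ key = T ⊕ F = True ✓
cache ⊕ idle ⊕ key = T ⊕ T ⊕ F = False ✓
cache ⊕ key = T ⊕ F = True ✓
fog ⊕ key = F ⊕ F = False ✓
cache ⊕ cold ⊕ fog = T ⊕ T ⊕ F = False ✓
idle ⊕ key = T ⊕ F = True ✓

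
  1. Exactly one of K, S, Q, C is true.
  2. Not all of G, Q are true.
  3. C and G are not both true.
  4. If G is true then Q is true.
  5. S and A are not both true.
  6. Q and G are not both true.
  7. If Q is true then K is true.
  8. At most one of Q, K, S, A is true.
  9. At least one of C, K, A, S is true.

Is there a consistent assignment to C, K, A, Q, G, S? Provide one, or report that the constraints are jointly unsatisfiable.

C = True, K = False, A = True, Q = False, G = False, S = False

  (1) {K, S, Q, C}: 1 true — exactly one ✓
  (2) {G, Q}: 0/2 true — not all ✓
  (3) C=T, G=F — not both ✓
  (4) G=F ⇒ Q: vacuous ✓
  (5) S=F, A=T — not both ✓
  (6) Q=F, G=F — not both ✓
  (7) Q=F ⇒ K: vacuous ✓
  (8) {Q, K, S, A}: 1 true — at most one ✓
  (9) {C, K, A, S}: 2 true — at least one ✓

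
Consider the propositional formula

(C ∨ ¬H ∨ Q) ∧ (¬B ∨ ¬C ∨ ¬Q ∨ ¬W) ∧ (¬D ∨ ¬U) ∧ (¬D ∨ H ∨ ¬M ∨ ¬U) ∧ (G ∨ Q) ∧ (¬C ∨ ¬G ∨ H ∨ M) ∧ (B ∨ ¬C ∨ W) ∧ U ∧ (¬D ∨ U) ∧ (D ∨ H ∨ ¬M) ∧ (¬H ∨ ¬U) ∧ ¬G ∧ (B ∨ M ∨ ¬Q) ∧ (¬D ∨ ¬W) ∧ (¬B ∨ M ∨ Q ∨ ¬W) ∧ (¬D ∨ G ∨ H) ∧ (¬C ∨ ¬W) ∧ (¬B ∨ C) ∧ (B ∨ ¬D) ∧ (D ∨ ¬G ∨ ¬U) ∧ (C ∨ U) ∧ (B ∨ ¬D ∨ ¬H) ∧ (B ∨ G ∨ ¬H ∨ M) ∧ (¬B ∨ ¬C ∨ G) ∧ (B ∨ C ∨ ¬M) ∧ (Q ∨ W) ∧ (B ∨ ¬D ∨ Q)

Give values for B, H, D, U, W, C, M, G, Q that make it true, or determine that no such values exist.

Unsatisfiable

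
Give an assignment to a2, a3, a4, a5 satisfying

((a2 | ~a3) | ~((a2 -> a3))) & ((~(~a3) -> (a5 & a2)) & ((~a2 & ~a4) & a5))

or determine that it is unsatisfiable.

a2 = False; a3 = False; a4 = False; a5 = True

  (a2 | ~a3) | ~((a2 -> a3)) = True
    a2 | ~a3 = True
      ~a3 = True
    ~((a2 -> a3)) = False
      a2 -> a3 = True
  (~(~a3) -> (a5 & a2)) & ((~a2 & ~a4) & a5) = True
    ~(~a3) -> (a5 & a2) = True
      ~(~a3) = False
        ~a3 = True
      a5 & a2 = False
    (~a2 & ~a4) & a5 = True
      ~a2 & ~a4 = True
        ~a2 = True
        ~a4 = True
Both conjuncts True, so the formula holds.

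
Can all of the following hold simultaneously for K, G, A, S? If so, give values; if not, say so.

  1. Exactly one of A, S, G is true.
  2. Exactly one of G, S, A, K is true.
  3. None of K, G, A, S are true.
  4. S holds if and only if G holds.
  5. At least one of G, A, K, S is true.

The formula is unsatisfiable.

Case K = True:
  Constraint (3) is violated (K=T) — contradiction.
Case K = False:
  (3) forces G = False.
  (3) forces A = False.
  (1) with A=F, G=F forces S = True.
  Constraint (3) is violated (S=T) — contradiction.
Both cases fail — unsatisfiable.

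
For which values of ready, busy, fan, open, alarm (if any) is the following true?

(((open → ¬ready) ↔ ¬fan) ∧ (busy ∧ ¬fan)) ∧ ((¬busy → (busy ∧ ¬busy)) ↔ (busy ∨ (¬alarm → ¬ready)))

ready = True, busy = True, fan = False, open = False, alarm = True

  ((open → ¬ready) ↔ ¬fan) ∧ (busy ∧ ¬fan) = True
    (open → ¬ready) ↔ ¬fan = True
      open → ¬ready = True
        ¬ready = False
      ¬fan = True
    busy ∧ ¬fan = True
      ¬fan = True
  (¬busy → (busy ∧ ¬busy)) ↔ (busy ∨ (¬alarm → ¬ready)) = True
    ¬busy → (busy ∧ ¬busy) = True
      ¬busy = False
      busy ∧ ¬busy = False
        ¬busy = False
    busy ∨ (¬alarm → ¬ready) = True
      ¬alarm → ¬ready = True
        ¬alarm = False
        ¬ready = False
Both conjuncts True, so the formula holds.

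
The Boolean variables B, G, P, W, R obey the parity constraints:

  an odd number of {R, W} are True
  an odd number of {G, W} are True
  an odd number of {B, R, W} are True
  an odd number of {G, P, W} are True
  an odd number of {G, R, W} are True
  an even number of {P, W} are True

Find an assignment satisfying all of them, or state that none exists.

No satisfying assignment exists.

Adding constraints 1, 4, 5, 6 mod 2: every variable appears an even number of times on the left, so the left side is 0.
But the right sides sum to 1 (mod 2). 0 ≠ 1 — the system is inconsistent.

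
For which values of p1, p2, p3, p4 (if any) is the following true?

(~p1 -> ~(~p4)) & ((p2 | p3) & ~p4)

p1 = True; p2 = True; p3 = False; p4 = False

  ~p1 -> ~(~p4) = True
    ~p1 = False
    ~(~p4) = False
      ~p4 = True
  (p2 | p3) & ~p4 = True
    p2 | p3 = True
    ~p4 = True
Both conjuncts True, so the formula holds.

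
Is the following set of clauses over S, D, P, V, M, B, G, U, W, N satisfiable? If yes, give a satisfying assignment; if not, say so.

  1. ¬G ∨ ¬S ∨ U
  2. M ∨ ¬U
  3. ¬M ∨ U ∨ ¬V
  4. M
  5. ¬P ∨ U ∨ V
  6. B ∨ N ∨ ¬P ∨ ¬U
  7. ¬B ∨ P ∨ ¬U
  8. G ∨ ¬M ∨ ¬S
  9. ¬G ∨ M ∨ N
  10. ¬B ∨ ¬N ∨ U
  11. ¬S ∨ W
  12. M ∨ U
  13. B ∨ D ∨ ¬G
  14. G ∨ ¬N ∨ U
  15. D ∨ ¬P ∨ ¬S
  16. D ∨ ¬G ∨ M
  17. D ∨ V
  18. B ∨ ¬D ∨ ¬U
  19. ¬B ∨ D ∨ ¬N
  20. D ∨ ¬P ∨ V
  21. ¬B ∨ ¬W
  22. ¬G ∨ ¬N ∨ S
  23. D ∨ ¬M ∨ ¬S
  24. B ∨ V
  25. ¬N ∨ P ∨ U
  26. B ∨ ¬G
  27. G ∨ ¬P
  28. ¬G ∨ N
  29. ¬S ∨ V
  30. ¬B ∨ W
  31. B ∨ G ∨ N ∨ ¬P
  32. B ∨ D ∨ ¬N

Unit clause (M) forces M = True.
Set S = False.
Set D = False.
  then (D ∨ V) forces V = True.
  then (¬M ∨ U ∨ ¬V) forces U = True.
Try P = True:
  (G ∨ ¬P) forces G = True.
  (B ∨ D ∨ ¬G) forces B = True.
  (¬B ∨ D ∨ ¬N) forces N = False.
  clause (¬G ∨ N) is falsified — backtrack.
So P = False.
  then (¬B ∨ P ∨ ¬U) forces B = False.
  then (B ∨ D ∨ ¬G) forces G = False.
  then (B ∨ D ∨ ¬N) forces N = False.
Set W = True.
All clauses satisfied.

S = False; D = False; P = False; V = True; M = True; B = False; G = False; U = True; W = True; N = False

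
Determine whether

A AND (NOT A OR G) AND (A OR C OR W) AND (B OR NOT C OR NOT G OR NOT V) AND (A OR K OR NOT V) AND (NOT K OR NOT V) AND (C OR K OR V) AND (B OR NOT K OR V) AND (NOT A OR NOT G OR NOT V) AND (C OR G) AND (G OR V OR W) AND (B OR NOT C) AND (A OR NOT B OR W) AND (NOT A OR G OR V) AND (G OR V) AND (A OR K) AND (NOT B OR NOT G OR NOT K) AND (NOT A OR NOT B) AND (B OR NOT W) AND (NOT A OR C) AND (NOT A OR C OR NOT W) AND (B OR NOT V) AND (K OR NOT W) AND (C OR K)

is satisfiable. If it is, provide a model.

Case C = True:
  (A) forces A = True.
  (NOT A OR G) forces G = True.
  (NOT A OR NOT G OR NOT V) forces V = False.
  (B OR NOT C) forces B = True.
  Clause (NOT A OR NOT B) is falsified — contradiction.
Case C = False:
  (A) forces A = True.
  Clause (NOT A OR C) is falsified — contradiction.
Both cases fail, so the formula is unsatisfiable.

No satisfying assignment exists.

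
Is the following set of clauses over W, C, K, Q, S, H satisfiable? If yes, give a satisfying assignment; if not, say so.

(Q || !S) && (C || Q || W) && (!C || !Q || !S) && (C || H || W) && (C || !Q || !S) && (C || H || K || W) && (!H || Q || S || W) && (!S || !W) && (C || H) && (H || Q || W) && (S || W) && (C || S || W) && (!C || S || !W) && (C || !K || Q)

Try W = False:
  (S || W) forces S = True.
  (Q || !S) forces Q = True.
  (!C || !Q || !S) forces C = False.
  clause (C || !Q || !S) is falsified — backtrack.
So W = True.
  then (!S || !W) forces S = False.
  then (!C || S || !W) forces C = False.
  then (C || H) forces H = True.
Set K = True.
  then (C || !K || Q) forces Q = True.
All clauses satisfied.

W=T, C=F, K=T, Q=T, S=F, H=T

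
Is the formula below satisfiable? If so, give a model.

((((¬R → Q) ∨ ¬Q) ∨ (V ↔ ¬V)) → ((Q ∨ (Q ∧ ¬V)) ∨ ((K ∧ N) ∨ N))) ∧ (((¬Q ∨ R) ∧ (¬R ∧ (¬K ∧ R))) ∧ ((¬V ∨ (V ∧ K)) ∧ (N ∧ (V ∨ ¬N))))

Case R = True: the conjunct ¬R is False.
Case R = False: the conjunct R is False.
Both cases fail — unsatisfiable.

Unsatisfiable — no assignment works.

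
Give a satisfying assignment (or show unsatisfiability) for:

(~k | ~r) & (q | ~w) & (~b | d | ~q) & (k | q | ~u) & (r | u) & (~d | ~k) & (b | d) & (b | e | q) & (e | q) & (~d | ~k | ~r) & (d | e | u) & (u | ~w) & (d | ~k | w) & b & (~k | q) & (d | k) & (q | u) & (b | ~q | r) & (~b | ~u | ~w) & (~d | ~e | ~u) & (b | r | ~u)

r = True, d = True, k = False, e = False, q = True, u = False, w = False, b = True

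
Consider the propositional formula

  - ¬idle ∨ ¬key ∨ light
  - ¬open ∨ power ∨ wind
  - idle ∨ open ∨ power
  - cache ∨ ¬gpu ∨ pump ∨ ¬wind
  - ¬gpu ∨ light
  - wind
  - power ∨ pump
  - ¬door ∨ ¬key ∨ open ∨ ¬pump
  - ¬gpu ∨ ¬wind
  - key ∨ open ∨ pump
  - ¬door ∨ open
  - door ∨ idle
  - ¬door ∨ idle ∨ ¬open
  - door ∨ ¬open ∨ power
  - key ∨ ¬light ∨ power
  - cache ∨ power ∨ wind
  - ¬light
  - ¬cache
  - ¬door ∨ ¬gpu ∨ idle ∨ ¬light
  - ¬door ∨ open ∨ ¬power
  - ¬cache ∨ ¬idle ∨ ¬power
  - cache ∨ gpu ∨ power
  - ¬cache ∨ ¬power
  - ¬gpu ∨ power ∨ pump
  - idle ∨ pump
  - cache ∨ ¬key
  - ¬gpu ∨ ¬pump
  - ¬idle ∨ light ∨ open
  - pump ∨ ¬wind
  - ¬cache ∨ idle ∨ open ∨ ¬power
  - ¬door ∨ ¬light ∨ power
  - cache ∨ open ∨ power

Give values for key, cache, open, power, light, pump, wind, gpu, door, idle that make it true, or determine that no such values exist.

Unit clause (wind) forces wind = True.
In (¬gpu ∨ ¬wind) only ¬gpu is left, so gpu = False.
Unit clause (¬light) forces light = False.
Unit clause (¬cache) forces cache = False.
In (cache ∨ gpu ∨ power) only power is left, so power = True.
In (cache ∨ ¬key) only ¬key is left, so key = False.
In (pump ∨ ¬wind) only pump is left, so pump = True.
Try open = False:
  (¬door ∨ open) forces door = False.
  (door ∨ idle) forces idle = True.
  clause (¬idle ∨ light ∨ open) is falsified — backtrack.
So open = True.
Set door = True.
  then (¬door ∨ idle ∨ ¬open) forces idle = True.
All clauses satisfied.

key=F, cache=F, open=T, power=T, light=F, pump=T, wind=T, gpu=F, door=T, idle=T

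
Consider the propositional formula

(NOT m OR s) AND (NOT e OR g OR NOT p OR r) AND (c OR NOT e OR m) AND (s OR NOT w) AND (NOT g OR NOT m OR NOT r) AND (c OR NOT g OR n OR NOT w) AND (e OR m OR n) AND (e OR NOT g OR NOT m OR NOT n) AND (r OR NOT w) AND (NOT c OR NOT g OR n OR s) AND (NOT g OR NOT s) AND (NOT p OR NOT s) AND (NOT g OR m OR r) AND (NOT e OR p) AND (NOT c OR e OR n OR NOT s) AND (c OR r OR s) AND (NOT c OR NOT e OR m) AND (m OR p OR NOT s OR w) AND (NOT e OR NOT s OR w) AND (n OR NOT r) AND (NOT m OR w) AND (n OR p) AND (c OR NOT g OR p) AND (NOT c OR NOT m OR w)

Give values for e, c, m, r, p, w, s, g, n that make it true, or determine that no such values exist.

Try e = True:
  (NOT e OR p) forces p = True.
  (NOT p OR NOT s) forces s = False.
  (NOT m OR s) forces m = False.
  (c OR NOT e OR m) forces c = True.
  clause (NOT c OR NOT e OR m) is falsified — backtrack.
So e = False.
Set c = True.
Set m = False.
  then (e OR m OR n) forces n = True.
Set r = True.
Set p = False.
Set w = False.
  then (m OR p OR NOT s OR w) forces s = False.
Set g = True.
All clauses satisfied.

e=F, c=T, m=F, r=T, p=F, w=F, s=F, g=T, n=T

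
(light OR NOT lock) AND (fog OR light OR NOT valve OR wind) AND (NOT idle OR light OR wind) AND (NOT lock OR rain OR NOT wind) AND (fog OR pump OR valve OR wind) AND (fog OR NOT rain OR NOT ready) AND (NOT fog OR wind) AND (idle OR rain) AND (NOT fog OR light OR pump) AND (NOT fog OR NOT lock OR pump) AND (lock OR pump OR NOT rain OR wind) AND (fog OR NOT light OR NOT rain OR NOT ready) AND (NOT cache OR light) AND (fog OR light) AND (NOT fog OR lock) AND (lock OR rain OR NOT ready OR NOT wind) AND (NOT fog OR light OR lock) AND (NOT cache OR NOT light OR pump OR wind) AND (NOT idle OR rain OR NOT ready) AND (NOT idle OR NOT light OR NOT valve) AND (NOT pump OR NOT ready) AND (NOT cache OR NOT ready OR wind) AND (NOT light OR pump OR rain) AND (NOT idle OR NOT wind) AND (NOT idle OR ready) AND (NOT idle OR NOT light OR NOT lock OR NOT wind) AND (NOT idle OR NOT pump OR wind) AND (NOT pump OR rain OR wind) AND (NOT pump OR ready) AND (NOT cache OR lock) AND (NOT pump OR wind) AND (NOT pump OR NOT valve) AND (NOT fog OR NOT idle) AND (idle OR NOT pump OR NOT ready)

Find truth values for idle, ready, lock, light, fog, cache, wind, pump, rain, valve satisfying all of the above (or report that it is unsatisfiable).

Set idle = False.
  then (idle OR rain) forces rain = True.
Set ready = False.
  then (NOT pump OR ready) forces pump = False.
Set lock = True.
  then (light OR NOT lock) forces light = True.
  then (NOT fog OR NOT lock OR pump) forces fog = False.
Set cache = False.
Set wind = False.
  then (fog OR pump OR valve OR wind) forces valve = True.
All clauses satisfied.

idle=F, ready=F, lock=T, light=T, fog=F, cache=F, wind=F, pump=F, rain=T, valve=T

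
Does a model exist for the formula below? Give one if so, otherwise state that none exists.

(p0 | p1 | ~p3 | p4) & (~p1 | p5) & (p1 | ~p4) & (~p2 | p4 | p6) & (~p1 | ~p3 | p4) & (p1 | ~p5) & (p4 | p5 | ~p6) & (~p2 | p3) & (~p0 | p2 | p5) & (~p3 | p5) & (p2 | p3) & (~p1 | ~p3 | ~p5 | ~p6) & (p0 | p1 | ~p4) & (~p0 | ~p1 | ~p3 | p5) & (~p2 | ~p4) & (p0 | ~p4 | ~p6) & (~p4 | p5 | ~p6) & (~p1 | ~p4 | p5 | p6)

p0: True, p1: True, p2: False, p3: True, p4: True, p5: True, p6: False

Set p0 = True.
Try p1 = False:
  (p1 | ~p4) forces p4 = False.
  (p1 | ~p5) forces p5 = False.
  (p4 | p5 | ~p6) forces p6 = False.
  (~p2 | p4 | p6) forces p2 = False.
  clause (~p0 | p2 | p5) is falsified — backtrack.
So p1 = True.
  then (~p1 | p5) forces p5 = True.
Set p2 = False.
  then (p2 | p3) forces p3 = True.
  then (~p1 | ~p3 | ~p5 | ~p6) forces p6 = False.
  then (~p1 | ~p3 | p4) forces p4 = True.
All clauses satisfied.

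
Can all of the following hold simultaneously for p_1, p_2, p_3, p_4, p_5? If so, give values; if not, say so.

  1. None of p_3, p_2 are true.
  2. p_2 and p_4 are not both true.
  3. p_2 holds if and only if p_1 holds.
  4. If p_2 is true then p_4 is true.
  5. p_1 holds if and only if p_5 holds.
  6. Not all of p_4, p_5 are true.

p_1 = False, p_2 = False, p_3 = False, p_4 = True, p_5 = False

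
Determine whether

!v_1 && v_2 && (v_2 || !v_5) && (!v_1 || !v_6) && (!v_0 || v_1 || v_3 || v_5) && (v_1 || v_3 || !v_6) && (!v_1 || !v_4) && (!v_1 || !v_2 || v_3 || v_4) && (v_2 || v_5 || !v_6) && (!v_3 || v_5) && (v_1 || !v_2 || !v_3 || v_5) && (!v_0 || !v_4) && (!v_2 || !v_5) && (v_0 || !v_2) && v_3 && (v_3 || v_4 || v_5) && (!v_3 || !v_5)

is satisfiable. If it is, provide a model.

Case v_1 = True:
  Clause (!v_1) is falsified — contradiction.
Case v_1 = False:
  (v_2) forces v_2 = True.
  (!v_2 || !v_5) forces v_5 = False.
  (!v_3 || v_5) forces v_3 = False.
  Clause (v_3) is falsified — contradiction.
Both cases fail, so the formula is unsatisfiable.

UNSATISFIABLE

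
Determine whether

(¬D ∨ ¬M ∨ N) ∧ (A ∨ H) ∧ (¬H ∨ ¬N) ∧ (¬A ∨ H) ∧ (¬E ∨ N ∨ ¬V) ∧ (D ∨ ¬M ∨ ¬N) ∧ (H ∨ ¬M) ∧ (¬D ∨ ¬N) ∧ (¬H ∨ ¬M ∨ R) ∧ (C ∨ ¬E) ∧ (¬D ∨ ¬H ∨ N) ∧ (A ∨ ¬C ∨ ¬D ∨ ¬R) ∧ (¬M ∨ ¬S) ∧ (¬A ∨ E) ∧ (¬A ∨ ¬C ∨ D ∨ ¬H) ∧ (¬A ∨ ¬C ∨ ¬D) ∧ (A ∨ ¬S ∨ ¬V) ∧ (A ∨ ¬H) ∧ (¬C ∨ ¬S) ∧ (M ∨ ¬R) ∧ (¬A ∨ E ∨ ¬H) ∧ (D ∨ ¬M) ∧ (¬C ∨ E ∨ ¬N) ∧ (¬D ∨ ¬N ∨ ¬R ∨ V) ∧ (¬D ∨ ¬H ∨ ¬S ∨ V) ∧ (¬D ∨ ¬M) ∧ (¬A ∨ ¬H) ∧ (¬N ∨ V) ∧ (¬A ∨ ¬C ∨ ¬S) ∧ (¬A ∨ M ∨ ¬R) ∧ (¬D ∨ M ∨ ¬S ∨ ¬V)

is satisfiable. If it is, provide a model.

UNSATISFIABLE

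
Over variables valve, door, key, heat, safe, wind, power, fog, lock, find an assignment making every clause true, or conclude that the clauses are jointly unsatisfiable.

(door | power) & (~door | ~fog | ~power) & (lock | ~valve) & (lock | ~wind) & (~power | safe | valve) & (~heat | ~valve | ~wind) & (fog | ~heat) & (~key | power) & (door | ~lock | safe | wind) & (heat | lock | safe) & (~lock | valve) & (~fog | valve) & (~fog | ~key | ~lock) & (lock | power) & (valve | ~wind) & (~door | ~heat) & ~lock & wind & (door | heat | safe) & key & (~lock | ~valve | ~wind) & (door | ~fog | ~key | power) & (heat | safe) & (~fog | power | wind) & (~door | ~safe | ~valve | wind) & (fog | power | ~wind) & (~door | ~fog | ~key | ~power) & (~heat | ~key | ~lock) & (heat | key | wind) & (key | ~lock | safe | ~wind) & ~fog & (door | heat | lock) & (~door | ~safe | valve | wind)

Case wind = True:
  (lock | ~wind) forces lock = True.
  Clause (~lock) is falsified — contradiction.
Case wind = False:
  Clause (wind) is falsified — contradiction.
Both cases fail, so the formula is unsatisfiable.

No satisfying assignment exists.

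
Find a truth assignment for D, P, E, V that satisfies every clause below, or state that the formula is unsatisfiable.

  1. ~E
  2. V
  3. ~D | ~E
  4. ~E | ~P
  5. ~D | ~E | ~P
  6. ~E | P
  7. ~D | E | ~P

Unit clause (~E) forces E = False.
Unit clause (V) forces V = True.
Set D = False.
Set P = True.
All clauses satisfied.

D = False, P = True, E = False, V = True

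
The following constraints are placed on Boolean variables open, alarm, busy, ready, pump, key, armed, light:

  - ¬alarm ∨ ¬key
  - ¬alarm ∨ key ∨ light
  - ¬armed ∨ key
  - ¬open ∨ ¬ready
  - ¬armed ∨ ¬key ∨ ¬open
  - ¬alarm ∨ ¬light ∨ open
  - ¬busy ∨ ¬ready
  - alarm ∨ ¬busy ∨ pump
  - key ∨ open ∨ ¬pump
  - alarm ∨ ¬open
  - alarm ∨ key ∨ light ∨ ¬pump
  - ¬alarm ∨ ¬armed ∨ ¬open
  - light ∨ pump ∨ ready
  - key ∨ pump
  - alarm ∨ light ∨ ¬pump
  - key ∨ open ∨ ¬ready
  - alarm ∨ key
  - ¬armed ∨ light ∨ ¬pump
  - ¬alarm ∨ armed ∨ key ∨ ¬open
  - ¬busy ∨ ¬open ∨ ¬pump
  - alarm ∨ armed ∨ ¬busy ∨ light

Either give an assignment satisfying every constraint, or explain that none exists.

Set open = False.
Try alarm = True:
  (¬alarm ∨ ¬key) forces key = False.
  (¬alarm ∨ key ∨ light) forces light = True.
  clause (¬alarm ∨ ¬light ∨ open) is falsified — backtrack.
So alarm = False.
  then (alarm ∨ key) forces key = True.
Set busy = True.
  then (¬busy ∨ ¬ready) forces ready = False.
  then (alarm ∨ ¬busy ∨ pump) forces pump = True.
  then (alarm ∨ light ∨ ¬pump) forces light = True.
Set armed = True.
All clauses satisfied.

open = False, alarm = False, busy = True, ready = False, pump = True, key = True, armed = True, light = True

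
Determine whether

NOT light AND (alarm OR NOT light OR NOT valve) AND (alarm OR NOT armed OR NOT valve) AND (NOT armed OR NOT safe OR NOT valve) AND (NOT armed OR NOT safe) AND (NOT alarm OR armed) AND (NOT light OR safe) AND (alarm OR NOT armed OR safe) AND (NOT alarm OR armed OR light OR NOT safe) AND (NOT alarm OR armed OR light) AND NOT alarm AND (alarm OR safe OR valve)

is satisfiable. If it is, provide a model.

armed = False; valve = True; alarm = False; light = False; safe = False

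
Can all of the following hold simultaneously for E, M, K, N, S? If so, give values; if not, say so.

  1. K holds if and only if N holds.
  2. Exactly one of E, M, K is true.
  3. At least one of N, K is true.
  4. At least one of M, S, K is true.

E = False, M = False, K = True, N = True, S = False

  (1) K=T, N=T — same ✓
  (2) {E, M, K}: 1 true — exactly one ✓
  (3) {N, K}: 2 true — at least one ✓
  (4) {M, S, K}: 1 true — at least one ✓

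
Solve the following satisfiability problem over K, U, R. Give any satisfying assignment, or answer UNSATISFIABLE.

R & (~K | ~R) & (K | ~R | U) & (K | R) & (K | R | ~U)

K: False, U: True, R: True

Unit clause (R) forces R = True.
In (~K | ~R) only ~K is left, so K = False.
In (K | ~R | U) only U is left, so U = True.
Check each clause:
  (R): R holds.
  (~K | ~R): ~K holds.
  (K | ~R | U): U holds.
  (K | R): R holds.
  (K | R | ~U): R holds.
All clauses satisfied.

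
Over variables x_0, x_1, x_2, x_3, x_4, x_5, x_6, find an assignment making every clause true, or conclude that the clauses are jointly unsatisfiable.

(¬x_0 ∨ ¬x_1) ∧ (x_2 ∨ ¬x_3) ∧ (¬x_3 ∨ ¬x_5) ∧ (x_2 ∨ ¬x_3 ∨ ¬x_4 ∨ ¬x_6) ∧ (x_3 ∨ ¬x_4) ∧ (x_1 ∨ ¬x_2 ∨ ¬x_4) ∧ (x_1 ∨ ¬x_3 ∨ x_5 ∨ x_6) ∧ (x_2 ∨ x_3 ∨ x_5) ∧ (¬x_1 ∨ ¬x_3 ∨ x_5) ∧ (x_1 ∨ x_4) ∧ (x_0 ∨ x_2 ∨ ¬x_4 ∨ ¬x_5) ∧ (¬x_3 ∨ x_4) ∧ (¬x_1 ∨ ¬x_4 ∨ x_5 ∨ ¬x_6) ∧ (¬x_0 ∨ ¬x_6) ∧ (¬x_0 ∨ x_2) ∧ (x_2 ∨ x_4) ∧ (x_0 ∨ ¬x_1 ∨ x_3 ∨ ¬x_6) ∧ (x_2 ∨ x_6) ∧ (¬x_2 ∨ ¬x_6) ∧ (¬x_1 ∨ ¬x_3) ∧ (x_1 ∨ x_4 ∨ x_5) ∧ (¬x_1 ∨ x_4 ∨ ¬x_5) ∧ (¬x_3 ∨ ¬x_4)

Try x_0 = True:
  (¬x_0 ∨ ¬x_1) forces x_1 = False.
  (x_1 ∨ x_4) forces x_4 = True.
  (x_3 ∨ ¬x_4) forces x_3 = True.
  clause (¬x_3 ∨ ¬x_4) is falsified — backtrack.
So x_0 = False.
Set x_1 = True.
  then (¬x_1 ∨ ¬x_3) forces x_3 = False.
  then (x_3 ∨ ¬x_4) forces x_4 = False.
  then (x_2 ∨ x_4) forces x_2 = True.
  then (x_0 ∨ ¬x_1 ∨ x_3 ∨ ¬x_6) forces x_6 = False.
  then (¬x_1 ∨ x_4 ∨ ¬x_5) forces x_5 = False.
All clauses satisfied.

x_0 = False, x_1 = True, x_2 = True, x_3 = False, x_4 = False, x_5 = False, x_6 = False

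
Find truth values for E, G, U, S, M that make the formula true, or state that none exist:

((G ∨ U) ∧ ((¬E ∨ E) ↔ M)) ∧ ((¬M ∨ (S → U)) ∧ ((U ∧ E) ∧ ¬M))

The formula is unsatisfiable.

Case U = True: the formula simplifies to ((¬E ∨ E) ↔ M) ∧ (E ∧ ¬M).
  E = True: simplifies to M ∧ ¬M.
    M = True: the conjunct ¬M is False.
    M = False: the conjunct M is False.
  E = False: the conjunct E is False.
Case U = False: the conjunct U is False.
Both cases fail — unsatisfiable.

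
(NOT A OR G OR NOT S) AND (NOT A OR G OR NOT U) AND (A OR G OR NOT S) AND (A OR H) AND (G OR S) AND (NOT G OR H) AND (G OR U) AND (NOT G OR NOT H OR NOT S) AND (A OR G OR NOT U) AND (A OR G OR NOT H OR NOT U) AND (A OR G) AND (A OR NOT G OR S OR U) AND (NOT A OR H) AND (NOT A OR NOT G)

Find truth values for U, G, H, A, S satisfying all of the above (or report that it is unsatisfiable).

Try U = False:
  (G OR U) forces G = True.
  (NOT G OR H) forces H = True.
  (NOT G OR NOT H OR NOT S) forces S = False.
  (A OR NOT G OR S OR U) forces A = True.
  clause (NOT A OR NOT G) is falsified — backtrack.
So U = True.
Set G = True.
  then (NOT G OR H) forces H = True.
  then (NOT G OR NOT H OR NOT S) forces S = False.
  then (NOT A OR NOT G) forces A = False.
All clauses satisfied.

U = True, G = True, H = True, A = False, S = False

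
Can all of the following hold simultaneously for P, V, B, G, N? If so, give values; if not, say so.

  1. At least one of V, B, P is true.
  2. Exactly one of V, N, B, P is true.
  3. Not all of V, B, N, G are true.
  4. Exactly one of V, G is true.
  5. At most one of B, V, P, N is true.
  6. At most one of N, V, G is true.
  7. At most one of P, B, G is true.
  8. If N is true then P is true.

P = False; V = True; B = False; G = False; N = False

  (1) {V, B, P}: 1 true — at least one ✓
  (2) {V, N, B, P}: 1 true — exactly one ✓
  (3) {V, B, N, G}: 1/4 true — not all ✓
  (4) {V, G}: 1 true — exactly one ✓
  (5) {B, V, P, N}: 1 true — at most one ✓
  (6) {N, V, G}: 1 true — at most one ✓
  (7) {P, B, G}: 0 true — at most one ✓
  (8) N=F ⇒ P: vacuous ✓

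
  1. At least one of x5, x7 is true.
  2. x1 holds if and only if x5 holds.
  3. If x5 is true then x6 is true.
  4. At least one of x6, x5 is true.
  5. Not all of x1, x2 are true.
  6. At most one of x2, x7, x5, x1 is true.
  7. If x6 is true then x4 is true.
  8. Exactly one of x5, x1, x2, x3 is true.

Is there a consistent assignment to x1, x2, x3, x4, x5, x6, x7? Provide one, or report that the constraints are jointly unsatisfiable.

x1=F, x2=F, x3=T, x4=T, x5=F, x6=T, x7=T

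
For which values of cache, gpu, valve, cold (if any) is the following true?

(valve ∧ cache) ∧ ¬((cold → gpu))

cache = True; gpu = False; valve = True; cold = True

  valve ∧ cache = True
  ¬((cold → gpu)) = True
    cold → gpu = False
Both conjuncts True, so the formula holds.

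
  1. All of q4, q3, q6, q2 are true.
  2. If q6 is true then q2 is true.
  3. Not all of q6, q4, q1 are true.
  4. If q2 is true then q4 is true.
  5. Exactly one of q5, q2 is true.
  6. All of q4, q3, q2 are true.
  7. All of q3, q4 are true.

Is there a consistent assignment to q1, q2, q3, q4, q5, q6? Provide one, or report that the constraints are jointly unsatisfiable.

q1=F, q2=T, q3=T, q4=T, q5=F, q6=T

  (1) {q4, q3, q6, q2}: all 4 true ✓
  (2) q6=T ⇒ q2: T ✓
  (3) {q6, q4, q1}: 2/3 true — not all ✓
  (4) q2=T ⇒ q4: T ✓
  (5) {q5, q2}: 1 true — exactly one ✓
  (6) {q4, q3, q2}: all 3 true ✓
  (7) {q3, q4}: all 2 true ✓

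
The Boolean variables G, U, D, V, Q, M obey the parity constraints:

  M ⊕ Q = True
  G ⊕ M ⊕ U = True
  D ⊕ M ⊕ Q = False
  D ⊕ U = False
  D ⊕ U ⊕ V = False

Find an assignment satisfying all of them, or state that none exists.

G = True, U = True, D = True, V = False, Q = False, M = True

M ⊕ Q = T ⊕ F = True ✓
G ⊕ M ⊕ U = T ⊕ T ⊕ T = True ✓
D ⊕ M ⊕ Q = T ⊕ T ⊕ F = False ✓
D ⊕ U = T ⊕ T = False ✓
D ⊕ U ⊕ V = T ⊕ T ⊕ F = False ✓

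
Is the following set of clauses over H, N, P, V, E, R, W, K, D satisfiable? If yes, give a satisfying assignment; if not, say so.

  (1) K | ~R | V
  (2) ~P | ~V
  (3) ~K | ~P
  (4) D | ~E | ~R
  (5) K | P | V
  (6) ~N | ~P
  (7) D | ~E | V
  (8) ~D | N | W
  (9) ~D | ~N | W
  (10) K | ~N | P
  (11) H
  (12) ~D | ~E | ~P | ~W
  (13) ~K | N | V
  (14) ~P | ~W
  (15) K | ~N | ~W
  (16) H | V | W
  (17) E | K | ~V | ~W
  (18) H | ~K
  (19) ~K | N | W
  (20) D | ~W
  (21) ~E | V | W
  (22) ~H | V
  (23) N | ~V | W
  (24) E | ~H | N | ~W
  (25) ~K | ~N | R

H=T, N=F, P=F, V=T, E=T, R=T, W=T, K=F, D=T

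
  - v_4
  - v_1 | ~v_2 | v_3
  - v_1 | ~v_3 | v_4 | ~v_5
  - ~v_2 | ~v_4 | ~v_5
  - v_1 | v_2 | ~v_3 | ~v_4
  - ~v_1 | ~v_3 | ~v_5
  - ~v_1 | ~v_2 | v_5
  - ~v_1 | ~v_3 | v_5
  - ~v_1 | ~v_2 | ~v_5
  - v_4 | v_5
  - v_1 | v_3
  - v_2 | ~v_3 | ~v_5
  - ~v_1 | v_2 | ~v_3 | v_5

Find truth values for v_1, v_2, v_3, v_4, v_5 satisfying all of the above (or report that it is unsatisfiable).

Unit clause (v_4) forces v_4 = True.
Set v_1 = False.
  then (v_1 | v_3) forces v_3 = True.
  then (v_1 | v_2 | ~v_3 | ~v_4) forces v_2 = True.
  then (~v_2 | ~v_4 | ~v_5) forces v_5 = False.
All clauses satisfied.

v_1=F, v_2=T, v_3=T, v_4=T, v_5=F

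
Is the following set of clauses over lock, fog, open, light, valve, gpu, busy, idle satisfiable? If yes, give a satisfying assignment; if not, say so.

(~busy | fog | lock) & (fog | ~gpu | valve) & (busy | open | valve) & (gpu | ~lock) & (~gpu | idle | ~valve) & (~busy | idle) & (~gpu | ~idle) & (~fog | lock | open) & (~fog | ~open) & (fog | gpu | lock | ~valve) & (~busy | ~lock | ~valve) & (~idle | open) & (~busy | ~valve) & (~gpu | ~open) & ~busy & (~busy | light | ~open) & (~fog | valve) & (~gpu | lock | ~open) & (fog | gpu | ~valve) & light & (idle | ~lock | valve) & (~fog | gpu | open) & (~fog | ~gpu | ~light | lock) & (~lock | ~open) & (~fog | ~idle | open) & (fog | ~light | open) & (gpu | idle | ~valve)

lock = False, fog = False, open = True, light = True, valve = False, gpu = False, busy = False, idle = True

Unit clause (~busy) forces busy = False.
Unit clause (light) forces light = True.
Try lock = True:
  (gpu | ~lock) forces gpu = True.
  (~gpu | ~idle) forces idle = False.
  (~gpu | idle | ~valve) forces valve = False.
  clause (idle | ~lock | valve) is falsified — backtrack.
So lock = False.
Try fog = True:
  (~fog | lock | open) forces open = True.
  clause (~fog | ~open) is falsified — backtrack.
So fog = False.
  then (fog | ~light | open) forces open = True.
  then (~gpu | ~open) forces gpu = False.
  then (fog | gpu | ~valve) forces valve = False.
Set idle = True.
All clauses satisfied.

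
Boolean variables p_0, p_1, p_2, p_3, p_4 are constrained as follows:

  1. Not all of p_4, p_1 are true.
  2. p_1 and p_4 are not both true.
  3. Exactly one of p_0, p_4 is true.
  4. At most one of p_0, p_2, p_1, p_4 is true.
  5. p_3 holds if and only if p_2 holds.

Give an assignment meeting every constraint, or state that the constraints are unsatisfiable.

p_0=F; p_1=F; p_2=F; p_3=F; p_4=T

  (1) {p_4, p_1}: 1/2 true — not all ✓
  (2) p_1=F, p_4=T — not both ✓
  (3) {p_0, p_4}: 1 true — exactly one ✓
  (4) {p_0, p_2, p_1, p_4}: 1 true — at most one ✓
  (5) p_3=F, p_2=F — same ✓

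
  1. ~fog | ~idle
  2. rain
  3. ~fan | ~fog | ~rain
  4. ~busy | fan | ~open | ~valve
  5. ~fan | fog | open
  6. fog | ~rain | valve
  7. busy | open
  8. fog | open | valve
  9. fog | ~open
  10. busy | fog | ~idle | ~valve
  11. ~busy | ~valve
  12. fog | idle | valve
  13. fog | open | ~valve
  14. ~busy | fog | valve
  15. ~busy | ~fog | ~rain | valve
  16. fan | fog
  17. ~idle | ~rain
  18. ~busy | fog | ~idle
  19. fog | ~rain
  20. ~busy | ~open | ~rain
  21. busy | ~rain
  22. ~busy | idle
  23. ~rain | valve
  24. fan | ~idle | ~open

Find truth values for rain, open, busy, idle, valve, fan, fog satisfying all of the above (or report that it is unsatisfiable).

No satisfying assignment exists.

Case busy = True:
  (rain) forces rain = True.
  (~busy | ~valve) forces valve = False.
  Clause (~rain | valve) is falsified — contradiction.
Case busy = False:
  (rain) forces rain = True.
  Clause (busy | ~rain) is falsified — contradiction.
Both cases fail, so the formula is unsatisfiable.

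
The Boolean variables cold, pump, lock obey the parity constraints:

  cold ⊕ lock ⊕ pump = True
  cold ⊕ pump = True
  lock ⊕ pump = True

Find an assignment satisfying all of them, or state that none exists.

cold = False; pump = True; lock = False

cold ⊕ lock ⊕ pump = F ⊕ F ⊕ T = True ✓
cold ⊕ pump = F ⊕ T = True ✓
lock ⊕ pump = F ⊕ T = True ✓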